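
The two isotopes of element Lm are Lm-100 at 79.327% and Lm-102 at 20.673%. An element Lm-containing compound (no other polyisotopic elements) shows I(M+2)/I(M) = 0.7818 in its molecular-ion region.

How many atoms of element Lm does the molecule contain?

The M+2/M ratio from n Lm atoms is n · q/p = n · 0.20673/0.79327.
n = 0.7818 × 0.79327/0.20673 = 3.00 ≈ 3

3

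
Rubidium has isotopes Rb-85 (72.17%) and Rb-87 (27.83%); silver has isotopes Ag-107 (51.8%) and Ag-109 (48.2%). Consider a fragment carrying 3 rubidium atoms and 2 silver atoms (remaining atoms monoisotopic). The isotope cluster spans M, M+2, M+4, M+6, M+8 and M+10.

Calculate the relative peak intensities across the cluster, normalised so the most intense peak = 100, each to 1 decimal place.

Rubidium pattern (n=3): 0.37589809 : 0.43485841 : 0.16768892 : 0.02155458
Silver pattern (n=2): 0.268324 : 0.499352 : 0.232324
Convolve the two distributions (both contribute in 2-u steps):
  M: 0.37589809×0.268324 = 0.100862
  M+2: 0.37589809×0.499352 + 0.43485841×0.268324 = 0.304388
  M+4: 0.37589809×0.232324 + 0.43485841×0.499352 + 0.16768892×0.268324 = 0.349473
  M+6: 0.43485841×0.232324 + 0.16768892×0.499352 + 0.02155458×0.268324 = 0.190547
  M+8: 0.16768892×0.232324 + 0.02155458×0.499352 = 0.049721
  M+10: 0.02155458×0.232324 = 0.005008
Scale to base peak (0.349473) = 100: 28.9 : 87.1 : 100.0 : 54.5 : 14.2 : 1.4

28.9 : 87.1 : 100.0 : 54.5 : 14.2 : 1.4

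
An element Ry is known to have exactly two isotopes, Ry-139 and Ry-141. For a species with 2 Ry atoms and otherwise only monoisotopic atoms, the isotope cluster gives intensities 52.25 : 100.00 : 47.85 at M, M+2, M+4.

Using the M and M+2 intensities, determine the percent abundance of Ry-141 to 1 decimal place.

48.9%

Let p = fractional abundance of Ry-139. I(M+2)/I(M) = [C(2,1)·p^1·(1−p)] / p^2 = 2·(1−p)/p = 100.00/52.25 = 1.9139
(1−p)/p = 1.9139/2 = 0.9569  ⇒  p = 1/(1 + 0.9569) = 0.5110
Ry-139: 51.1%, Ry-141: 48.9%.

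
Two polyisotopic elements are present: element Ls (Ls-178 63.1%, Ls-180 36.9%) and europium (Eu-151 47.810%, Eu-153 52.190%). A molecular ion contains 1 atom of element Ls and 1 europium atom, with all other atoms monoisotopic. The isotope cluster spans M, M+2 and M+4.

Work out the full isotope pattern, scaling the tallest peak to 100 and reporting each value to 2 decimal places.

59.65 : 100.00 : 38.08

Element Ls pattern (n=1): 0.6310 : 0.3690
Europium pattern (n=1): 0.4781 : 0.5219
Convolve the two distributions (both contribute in 2-u steps):
  M: 0.6310×0.4781 = 0.301681
  M+2: 0.6310×0.5219 + 0.3690×0.4781 = 0.505738
  M+4: 0.3690×0.5219 = 0.192581
Scale to base peak (0.505738) = 100: 59.65 : 100.00 : 38.08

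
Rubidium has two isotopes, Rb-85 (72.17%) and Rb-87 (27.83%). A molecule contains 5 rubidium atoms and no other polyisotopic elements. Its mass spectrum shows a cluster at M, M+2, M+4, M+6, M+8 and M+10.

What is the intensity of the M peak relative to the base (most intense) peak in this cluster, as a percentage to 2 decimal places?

(0.7217 + 0.2783)^5 gives M 0.1958, M+2 0.3775, M+4 0.2911, M+6 0.1123, M+8 0.0216, M+10 0.0017; the largest is M+2.
P(M+2) = C(5,1) × 0.7217^4 × 0.2783^1 = 5 × 0.27128565 × 0.2783 = 0.377494 (base)
P(M) = C(5,0) × 0.7217^5 × 0.2783^0 = 1 × 0.19578685 × 1.0000 = 0.195787
Relative intensity = 0.195787 / 0.377494 × 100 = 51.86

51.86%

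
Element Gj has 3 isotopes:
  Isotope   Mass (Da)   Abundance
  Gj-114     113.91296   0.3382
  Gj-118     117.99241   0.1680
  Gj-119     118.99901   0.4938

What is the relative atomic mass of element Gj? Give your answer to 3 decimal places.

Ar = Σ fᵢ·mᵢ = 0.3382 × 113.91296 + 0.1680 × 117.99241 + 0.4938 × 118.99901
= 38.525363 + 19.822725 + 58.761711 = 117.109799 Da

117.110 Da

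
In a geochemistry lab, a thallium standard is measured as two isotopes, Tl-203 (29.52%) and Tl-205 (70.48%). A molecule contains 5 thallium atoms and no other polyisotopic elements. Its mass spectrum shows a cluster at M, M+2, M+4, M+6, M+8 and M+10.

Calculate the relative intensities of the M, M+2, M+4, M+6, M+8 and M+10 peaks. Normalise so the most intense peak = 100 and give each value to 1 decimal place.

0.6 : 7.3 : 35.1 : 83.8 : 100.0 : 47.8

Expanding (0.2952 + 0.7048)^5:
P(M) = 0.2952^5 = 0.002242
P(M+2) = 5 × 0.2952^4 × 0.7048^1 = 0.026761
P(M+4) = 10 × 0.2952^3 × 0.7048^2 = 0.127785
P(M+6) = 10 × 0.2952^2 × 0.7048^3 = 0.305092
P(M+8) = 5 × 0.2952^1 × 0.7048^4 = 0.364208
P(M+10) = 0.7048^5 = 0.173912
The M+8 peak is largest (0.364208); scaling to 100 gives 0.6 : 7.3 : 35.1 : 83.8 : 100.0 : 47.8.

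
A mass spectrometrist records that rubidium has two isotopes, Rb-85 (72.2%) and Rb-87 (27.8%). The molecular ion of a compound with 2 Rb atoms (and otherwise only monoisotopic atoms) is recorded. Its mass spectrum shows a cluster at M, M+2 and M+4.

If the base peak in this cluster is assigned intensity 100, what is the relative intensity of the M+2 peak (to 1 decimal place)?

77.0

Binomial terms of (0.722 + 0.278)^2: M 0.5213, M+2 0.4014, M+4 0.0773 → M is the base peak.
P(M) = C(2,0) × 0.722^2 × 0.278^0 = 1 × 0.521284 × 1.0000 = 0.521284 (base)
P(M+2) = C(2,1) × 0.722^1 × 0.278^1 = 2 × 0.7220 × 0.2780 = 0.401432
Relative intensity = 0.401432 / 0.521284 × 100 = 77.0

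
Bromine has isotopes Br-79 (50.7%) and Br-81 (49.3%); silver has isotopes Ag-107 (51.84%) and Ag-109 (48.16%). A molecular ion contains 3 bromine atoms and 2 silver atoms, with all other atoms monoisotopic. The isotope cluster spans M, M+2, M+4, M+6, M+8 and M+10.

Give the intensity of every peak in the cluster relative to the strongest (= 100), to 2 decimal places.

10.97 : 52.36 : 100.00 : 95.48 : 45.58 : 8.70

Bromine pattern (n=3): 0.13032384 : 0.38017547 : 0.36967753 : 0.11982316
Silver pattern (n=2): 0.26873856 : 0.49932288 : 0.23193856
Convolve the two distributions (both contribute in 2-u steps):
  M: 0.13032384×0.26873856 = 0.035023
  M+2: 0.13032384×0.49932288 + 0.38017547×0.26873856 = 0.167241
  M+4: 0.13032384×0.23193856 + 0.38017547×0.49932288 + 0.36967753×0.26873856 = 0.319404
  M+6: 0.38017547×0.23193856 + 0.36967753×0.49932288 + 0.11982316×0.26873856 = 0.304967
  M+8: 0.36967753×0.23193856 + 0.11982316×0.49932288 = 0.145573
  M+10: 0.11982316×0.23193856 = 0.027792
Scale to base peak (0.319404) = 100: 10.97 : 52.36 : 100.00 : 95.48 : 45.58 : 8.70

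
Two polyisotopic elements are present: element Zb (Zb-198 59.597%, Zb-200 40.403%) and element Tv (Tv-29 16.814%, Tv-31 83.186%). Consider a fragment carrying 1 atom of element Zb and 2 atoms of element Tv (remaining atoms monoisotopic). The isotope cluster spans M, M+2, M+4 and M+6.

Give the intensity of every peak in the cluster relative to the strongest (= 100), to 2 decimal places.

3.21 : 33.90 : 100.00 : 53.21

Element Zb pattern (n=1): 0.59597 : 0.40403
Element Tv pattern (n=2): 0.02827106 : 0.27973788 : 0.69199106
Convolve the two distributions (both contribute in 2-u steps):
  M: 0.59597×0.02827106 = 0.016849
  M+2: 0.59597×0.27973788 + 0.40403×0.02827106 = 0.178138
  M+4: 0.59597×0.69199106 + 0.40403×0.27973788 = 0.525428
  M+6: 0.40403×0.69199106 = 0.279585
Scale to base peak (0.525428) = 100: 3.21 : 33.90 : 100.00 : 53.21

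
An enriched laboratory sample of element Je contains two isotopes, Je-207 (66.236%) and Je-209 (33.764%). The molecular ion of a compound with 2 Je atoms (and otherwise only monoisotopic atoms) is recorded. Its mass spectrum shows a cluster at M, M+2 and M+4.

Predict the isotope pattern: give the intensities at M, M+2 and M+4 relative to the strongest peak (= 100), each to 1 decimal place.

The 2 Je atoms are independent, so intensities follow the terms of (0.66236 + 0.33764)^2.
P(M) = 0.66236^2 = 0.438721
P(M+2) = 2 × 0.66236^1 × 0.33764^1 = 0.447278
P(M+4) = 0.33764^2 = 0.114001
The M+2 peak is largest (0.447278); scaling to 100 gives 98.1 : 100.0 : 25.5.

98.1 : 100.0 : 25.5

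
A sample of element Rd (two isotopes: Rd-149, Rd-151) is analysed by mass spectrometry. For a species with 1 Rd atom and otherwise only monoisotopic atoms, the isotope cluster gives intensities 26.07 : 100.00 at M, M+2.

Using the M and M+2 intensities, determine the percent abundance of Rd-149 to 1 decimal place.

Write p for the Rd-149 fraction. I(M+2)/I(M) = [C(1,1)·p^0·(1−p)] / p^1 = 1·(1−p)/p = 100.00/26.07 = 3.8358
(1−p)/p = 3.8358/1 = 3.8358  ⇒  p = 1/(1 + 3.8358) = 0.2068
Rd-149: 20.7%, Rd-151: 79.3%.

20.7%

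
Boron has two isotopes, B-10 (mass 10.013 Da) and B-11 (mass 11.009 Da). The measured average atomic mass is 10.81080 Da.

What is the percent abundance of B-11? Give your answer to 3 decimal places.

80.100%

Writing the weighted mean with unknown fraction x of B-10:
10.013·x + 11.009·(1 − x) = 10.81080
(10.013 − 11.009)·x = 10.81080 − 11.009
x = -0.19820 / -0.996 = 0.19900 → 19.900% B-10, 80.100% B-11.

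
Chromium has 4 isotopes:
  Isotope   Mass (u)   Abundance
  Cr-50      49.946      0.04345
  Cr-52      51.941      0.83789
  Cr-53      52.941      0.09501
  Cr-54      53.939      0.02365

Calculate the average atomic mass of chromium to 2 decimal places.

Weight each isotope mass by its fractional abundance: 0.04345 × 49.946 + 0.83789 × 51.941 + 0.09501 × 52.941 + 0.02365 × 53.939
= 2.1702 + 43.5208 + 5.0299 + 1.2757 = 51.9966 u

52.00 u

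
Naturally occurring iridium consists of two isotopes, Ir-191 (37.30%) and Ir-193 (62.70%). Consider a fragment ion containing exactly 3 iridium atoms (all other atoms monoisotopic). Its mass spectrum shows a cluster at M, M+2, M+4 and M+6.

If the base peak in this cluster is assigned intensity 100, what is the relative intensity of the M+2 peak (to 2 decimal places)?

Binomial terms of (0.3730 + 0.6270)^3: M 0.0519, M+2 0.2617, M+4 0.4399, M+6 0.2465 → M+4 is the base peak.
P(M+4) = C(3,2) × 0.3730^1 × 0.6270^2 = 3 × 0.3730 × 0.393129 = 0.439911 (base)
P(M+2) = C(3,1) × 0.3730^2 × 0.6270^1 = 3 × 0.139129 × 0.6270 = 0.261702
Relative intensity = 0.261702 / 0.439911 × 100 = 59.49

59.49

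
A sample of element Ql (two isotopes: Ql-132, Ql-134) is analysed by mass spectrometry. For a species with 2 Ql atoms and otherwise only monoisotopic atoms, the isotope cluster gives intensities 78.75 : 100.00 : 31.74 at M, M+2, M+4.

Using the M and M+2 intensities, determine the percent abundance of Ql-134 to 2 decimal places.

Let p = fractional abundance of Ql-132. I(M+2)/I(M) = [C(2,1)·p^1·(1−p)] / p^2 = 2·(1−p)/p = 100.00/78.75 = 1.2698
(1−p)/p = 1.2698/2 = 0.6349  ⇒  p = 1/(1 + 0.6349) = 0.6117
Ql-132: 61.17%, Ql-134: 38.83%.

38.83%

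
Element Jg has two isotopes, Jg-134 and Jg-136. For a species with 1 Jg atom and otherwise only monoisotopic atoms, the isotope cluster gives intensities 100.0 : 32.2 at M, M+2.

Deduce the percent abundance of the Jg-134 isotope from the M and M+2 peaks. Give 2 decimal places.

Write p for the Jg-134 fraction. I(M+2)/I(M) = [C(1,1)·p^0·(1−p)] / p^1 = 1·(1−p)/p = 32.2/100.0 = 0.3220
(1−p)/p = 0.3220/1 = 0.3220  ⇒  p = 1/(1 + 0.3220) = 0.7564
Jg-134: 75.64%, Jg-136: 24.36%.

75.64%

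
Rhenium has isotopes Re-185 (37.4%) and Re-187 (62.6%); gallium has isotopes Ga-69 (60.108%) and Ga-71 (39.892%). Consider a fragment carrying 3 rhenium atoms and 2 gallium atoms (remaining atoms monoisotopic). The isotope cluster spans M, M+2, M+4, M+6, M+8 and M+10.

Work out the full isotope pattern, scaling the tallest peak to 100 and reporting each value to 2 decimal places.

5.54 : 35.16 : 85.90 : 100.00 : 54.97 : 11.44

Rhenium pattern (n=3): 0.05231362 : 0.26268713 : 0.43968487 : 0.24531438
Gallium pattern (n=2): 0.36129717 : 0.47956567 : 0.15913717
Convolve the two distributions (both contribute in 2-u steps):
  M: 0.05231362×0.36129717 = 0.018901
  M+2: 0.05231362×0.47956567 + 0.26268713×0.36129717 = 0.119996
  M+4: 0.05231362×0.15913717 + 0.26268713×0.47956567 + 0.43968487×0.36129717 = 0.293158
  M+6: 0.26268713×0.15913717 + 0.43968487×0.47956567 + 0.24531438×0.36129717 = 0.341292
  M+8: 0.43968487×0.15913717 + 0.24531438×0.47956567 = 0.187615
  M+10: 0.24531438×0.15913717 = 0.039039
Scale to base peak (0.341292) = 100: 5.54 : 35.16 : 85.90 : 100.00 : 54.97 : 11.44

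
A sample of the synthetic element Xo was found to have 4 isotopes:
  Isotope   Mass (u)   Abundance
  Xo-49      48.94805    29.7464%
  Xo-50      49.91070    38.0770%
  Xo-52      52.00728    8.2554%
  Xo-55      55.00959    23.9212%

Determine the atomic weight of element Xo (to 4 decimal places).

The abundance-weighted mean is 0.297464 × 48.94805 + 0.380770 × 49.91070 + 0.082554 × 52.00728 + 0.239212 × 55.00959
= 14.560283 + 19.004497 + 4.293409 + 13.158954 = 51.017143 u

51.0171 u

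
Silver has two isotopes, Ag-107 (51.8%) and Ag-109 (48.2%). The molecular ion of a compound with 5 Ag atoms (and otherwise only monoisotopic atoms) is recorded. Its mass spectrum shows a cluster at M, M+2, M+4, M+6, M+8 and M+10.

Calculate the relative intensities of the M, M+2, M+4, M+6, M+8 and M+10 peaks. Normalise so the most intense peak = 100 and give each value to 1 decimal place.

11.5 : 53.7 : 100.0 : 93.1 : 43.3 : 8.1

Expanding (0.518 + 0.482)^5:
P(M) = 0.518^5 = 0.037295
P(M+2) = 5 × 0.518^4 × 0.482^1 = 0.173515
P(M+4) = 10 × 0.518^3 × 0.482^2 = 0.322911
P(M+6) = 10 × 0.518^2 × 0.482^3 = 0.300470
P(M+8) = 5 × 0.518^1 × 0.482^4 = 0.139794
P(M+10) = 0.482^5 = 0.026016
The M+4 peak is largest (0.322911); scaling to 100 gives 11.5 : 53.7 : 100.0 : 93.1 : 43.3 : 8.1.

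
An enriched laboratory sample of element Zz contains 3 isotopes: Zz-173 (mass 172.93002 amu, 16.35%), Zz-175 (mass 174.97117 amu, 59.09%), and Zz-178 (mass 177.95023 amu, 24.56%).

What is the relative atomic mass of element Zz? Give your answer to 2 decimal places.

The abundance-weighted mean is 0.1635 × 172.93002 + 0.5909 × 174.97117 + 0.2456 × 177.95023
= 28.274058 + 103.390464 + 43.704576 = 175.369098 amu

175.37 amu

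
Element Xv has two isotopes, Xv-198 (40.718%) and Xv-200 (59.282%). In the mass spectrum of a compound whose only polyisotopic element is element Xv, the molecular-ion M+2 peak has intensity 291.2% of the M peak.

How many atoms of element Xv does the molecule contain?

2

For n independent Xv atoms, I(M+2)/I(M) = n · (abundance Xv-200) / (abundance Xv-198) = n · 0.59282/0.40718.
n = 2.912 × 0.40718/0.59282 = 2.00 ≈ 2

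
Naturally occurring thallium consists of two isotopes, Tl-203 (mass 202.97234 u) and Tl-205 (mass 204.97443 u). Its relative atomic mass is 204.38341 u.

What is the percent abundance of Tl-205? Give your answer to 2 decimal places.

70.48%

Let x be the fractional abundance of Tl-203; then Tl-205 has abundance 1 − x.
202.97234·x + 204.97443·(1 − x) = 204.38341
(202.97234 − 204.97443)·x = 204.38341 − 204.97443
x = -0.59102 / -2.00209 = 0.29520 → 29.52% Tl-203, 70.48% Tl-205.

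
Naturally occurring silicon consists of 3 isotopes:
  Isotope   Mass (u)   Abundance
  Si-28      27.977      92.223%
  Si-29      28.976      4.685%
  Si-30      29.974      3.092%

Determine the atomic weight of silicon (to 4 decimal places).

28.0856 u

Ar = Σ fᵢ·mᵢ = 0.92223 × 27.977 + 0.04685 × 28.976 + 0.03092 × 29.974
= 25.80123 + 1.35753 + 0.92680 = 28.08556 u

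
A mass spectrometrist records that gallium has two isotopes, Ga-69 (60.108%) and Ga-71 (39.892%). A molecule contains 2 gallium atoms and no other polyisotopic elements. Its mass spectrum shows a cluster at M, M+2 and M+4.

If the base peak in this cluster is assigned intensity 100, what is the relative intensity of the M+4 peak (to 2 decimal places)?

33.18

Binomial terms of (0.60108 + 0.39892)^2: M 0.3613, M+2 0.4796, M+4 0.1591 → M+2 is the base peak.
P(M+2) = C(2,1) × 0.60108^1 × 0.39892^1 = 2 × 0.60108 × 0.39892 = 0.479566 (base)
P(M+4) = C(2,2) × 0.60108^0 × 0.39892^2 = 1 × 1.0000 × 0.15913717 = 0.159137
Relative intensity = 0.159137 / 0.479566 × 100 = 33.18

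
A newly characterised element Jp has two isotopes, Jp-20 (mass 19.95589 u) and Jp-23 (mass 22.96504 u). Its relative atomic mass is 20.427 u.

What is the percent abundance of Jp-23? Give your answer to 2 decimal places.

Writing the weighted mean with unknown fraction x of Jp-20:
19.95589·x + 22.96504·(1 − x) = 20.427
(19.95589 − 22.96504)·x = 20.427 − 22.96504
x = -2.53804 / -3.00915 = 0.84344 → 84.34% Jp-20, 15.66% Jp-23.

15.66%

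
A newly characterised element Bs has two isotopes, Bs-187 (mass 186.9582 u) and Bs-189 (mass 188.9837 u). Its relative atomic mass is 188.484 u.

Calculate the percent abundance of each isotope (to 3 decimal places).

With x = fraction of Bs-187 (so Bs-189 is 1 − x):
186.9582·x + 188.9837·(1 − x) = 188.484
(186.9582 − 188.9837)·x = 188.484 − 188.9837
x = -0.4997 / -2.0255 = 0.24670 → 24.670% Bs-187, 75.330% Bs-189.

Bs-187: 24.670%, Bs-189: 75.330%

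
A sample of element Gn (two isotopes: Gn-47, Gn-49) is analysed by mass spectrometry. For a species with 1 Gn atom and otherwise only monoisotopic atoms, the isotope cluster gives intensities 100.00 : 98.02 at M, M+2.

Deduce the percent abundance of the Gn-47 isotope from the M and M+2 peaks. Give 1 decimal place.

If p is the fraction of Gn that is Gn-47, then I(M+2)/I(M) = [C(1,1)·p^0·(1−p)] / p^1 = 1·(1−p)/p = 98.02/100.00 = 0.9802
(1−p)/p = 0.9802/1 = 0.9802  ⇒  p = 1/(1 + 0.9802) = 0.5050
Gn-47: 50.5%, Gn-49: 49.5%.

50.5%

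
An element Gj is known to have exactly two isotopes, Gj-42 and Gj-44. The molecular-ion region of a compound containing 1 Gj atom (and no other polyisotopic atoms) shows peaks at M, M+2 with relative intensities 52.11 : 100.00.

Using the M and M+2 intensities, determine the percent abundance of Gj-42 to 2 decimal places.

If p is the fraction of Gj that is Gj-42, then I(M+2)/I(M) = [C(1,1)·p^0·(1−p)] / p^1 = 1·(1−p)/p = 100.00/52.11 = 1.9190
(1−p)/p = 1.9190/1 = 1.9190  ⇒  p = 1/(1 + 1.9190) = 0.3426
Gj-42: 34.26%, Gj-44: 65.74%.

34.26%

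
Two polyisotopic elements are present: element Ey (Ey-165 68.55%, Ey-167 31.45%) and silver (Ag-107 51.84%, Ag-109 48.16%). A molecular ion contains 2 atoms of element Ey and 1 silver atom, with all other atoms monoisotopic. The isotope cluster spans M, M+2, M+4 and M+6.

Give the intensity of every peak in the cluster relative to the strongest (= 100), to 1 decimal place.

54.2 : 100.0 : 57.6 : 10.6

Element Ey pattern (n=2): 0.46991025 : 0.4311795 : 0.09891025
Silver pattern (n=1): 0.5184 : 0.4816
Convolve the two distributions (both contribute in 2-u steps):
  M: 0.46991025×0.5184 = 0.243601
  M+2: 0.46991025×0.4816 + 0.4311795×0.5184 = 0.449832
  M+4: 0.4311795×0.4816 + 0.09891025×0.5184 = 0.258931
  M+6: 0.09891025×0.4816 = 0.047635
Scale to base peak (0.449832) = 100: 54.2 : 100.0 : 57.6 : 10.6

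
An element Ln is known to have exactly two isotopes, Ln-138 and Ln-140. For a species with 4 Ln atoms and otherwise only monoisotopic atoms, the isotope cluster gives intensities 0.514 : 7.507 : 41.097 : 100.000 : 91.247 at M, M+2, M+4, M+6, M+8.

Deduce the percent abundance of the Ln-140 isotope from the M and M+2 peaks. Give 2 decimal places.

Write p for the Ln-138 fraction. I(M+2)/I(M) = [C(4,1)·p^3·(1−p)] / p^4 = 4·(1−p)/p = 7.507/0.514 = 14.6051
(1−p)/p = 14.6051/4 = 3.6513  ⇒  p = 1/(1 + 3.6513) = 0.2150
Ln-138: 21.50%, Ln-140: 78.50%.

78.50%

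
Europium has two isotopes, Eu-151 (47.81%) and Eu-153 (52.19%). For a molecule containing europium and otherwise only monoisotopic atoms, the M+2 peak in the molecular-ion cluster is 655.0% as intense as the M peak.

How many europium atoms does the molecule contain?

6

With n Eu atoms, P(M+2)/P(M) = C(n,1)·p^(n−1)q / p^n = n·q/p = n · 0.5219/0.4781.
n = 6.550 × 0.4781/0.5219 = 6.00 ≈ 6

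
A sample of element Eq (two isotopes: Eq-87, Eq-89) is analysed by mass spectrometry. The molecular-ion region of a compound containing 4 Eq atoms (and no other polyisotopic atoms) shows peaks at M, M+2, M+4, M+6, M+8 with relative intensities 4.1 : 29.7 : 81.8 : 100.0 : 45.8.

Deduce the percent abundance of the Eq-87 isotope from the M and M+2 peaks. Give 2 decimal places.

Let p = fractional abundance of Eq-87. I(M+2)/I(M) = [C(4,1)·p^3·(1−p)] / p^4 = 4·(1−p)/p = 29.7/4.1 = 7.2439
(1−p)/p = 7.2439/4 = 1.8110  ⇒  p = 1/(1 + 1.8110) = 0.3557
Eq-87: 35.57%, Eq-89: 64.43%.

35.57%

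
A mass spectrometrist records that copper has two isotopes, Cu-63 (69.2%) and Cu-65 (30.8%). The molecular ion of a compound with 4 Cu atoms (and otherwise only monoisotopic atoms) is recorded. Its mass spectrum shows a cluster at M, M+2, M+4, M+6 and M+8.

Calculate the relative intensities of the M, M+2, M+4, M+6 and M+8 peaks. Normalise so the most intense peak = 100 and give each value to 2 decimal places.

56.17 : 100.00 : 66.76 : 19.81 : 2.20

Expanding (0.692 + 0.308)^4:
P(M) = 0.692^4 = 0.229311
P(M+2) = 4 × 0.692^3 × 0.308^1 = 0.408253
P(M+4) = 6 × 0.692^2 × 0.308^2 = 0.272562
P(M+6) = 4 × 0.692^1 × 0.308^3 = 0.080876
P(M+8) = 0.308^4 = 0.008999
The M+2 peak is largest (0.408253); scaling to 100 gives 56.17 : 100.00 : 66.76 : 19.81 : 2.20.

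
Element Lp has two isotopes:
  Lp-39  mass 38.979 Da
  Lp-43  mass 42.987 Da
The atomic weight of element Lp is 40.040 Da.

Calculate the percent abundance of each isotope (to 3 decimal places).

Lp-39: 73.528%, Lp-43: 26.472%

Let x be the fractional abundance of Lp-39; then Lp-43 has abundance 1 − x.
38.979·x + 42.987·(1 − x) = 40.040
(38.979 − 42.987)·x = 40.040 − 42.987
x = -2.947 / -4.008 = 0.73528 → 73.528% Lp-39, 26.472% Lp-43.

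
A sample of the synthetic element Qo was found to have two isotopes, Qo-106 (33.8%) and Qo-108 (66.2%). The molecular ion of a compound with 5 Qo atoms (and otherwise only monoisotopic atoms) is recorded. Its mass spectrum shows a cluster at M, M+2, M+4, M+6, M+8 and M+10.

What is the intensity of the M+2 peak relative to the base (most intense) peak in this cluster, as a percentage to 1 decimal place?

13.0%

(0.338 + 0.662)^5 gives M 0.0044, M+2 0.0432, M+4 0.1692, M+6 0.3314, M+8 0.3246, M+10 0.1271; the largest is M+6.
P(M+6) = C(5,3) × 0.338^2 × 0.662^3 = 10 × 0.114244 × 0.29011753 = 0.331442 (base)
P(M+2) = C(5,1) × 0.338^4 × 0.662^1 = 5 × 0.01305169 × 0.6620 = 0.043201
Relative intensity = 0.043201 / 0.331442 × 100 = 13.0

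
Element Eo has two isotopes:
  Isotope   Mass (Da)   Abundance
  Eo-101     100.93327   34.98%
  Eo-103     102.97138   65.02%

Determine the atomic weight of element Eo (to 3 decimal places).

102.258 Da

The abundance-weighted mean is 0.3498 × 100.93327 + 0.6502 × 102.97138
= 35.306458 + 66.951991 = 102.258449 Da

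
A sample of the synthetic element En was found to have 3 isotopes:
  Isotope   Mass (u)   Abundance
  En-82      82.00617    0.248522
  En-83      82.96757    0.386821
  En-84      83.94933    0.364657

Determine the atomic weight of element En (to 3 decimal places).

83.087 u

Ar = Σ fᵢ·mᵢ = 0.248522 × 82.00617 + 0.386821 × 82.96757 + 0.364657 × 83.94933
= 20.380337 + 32.093598 + 30.612711 = 83.086646 u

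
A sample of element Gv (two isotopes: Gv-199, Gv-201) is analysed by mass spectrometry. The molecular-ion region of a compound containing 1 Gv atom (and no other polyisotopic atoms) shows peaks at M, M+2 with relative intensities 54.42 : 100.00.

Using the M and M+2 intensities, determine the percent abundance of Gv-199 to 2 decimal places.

35.24%

If p is the fraction of Gv that is Gv-199, then I(M+2)/I(M) = [C(1,1)·p^0·(1−p)] / p^1 = 1·(1−p)/p = 100.00/54.42 = 1.8376
(1−p)/p = 1.8376/1 = 1.8376  ⇒  p = 1/(1 + 1.8376) = 0.3524
Gv-199: 35.24%, Gv-201: 64.76%.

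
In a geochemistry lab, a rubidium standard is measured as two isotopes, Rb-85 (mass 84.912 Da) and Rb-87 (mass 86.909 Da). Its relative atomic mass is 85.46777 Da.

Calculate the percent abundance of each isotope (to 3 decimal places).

With x = fraction of Rb-85 (so Rb-87 is 1 − x):
84.912·x + 86.909·(1 − x) = 85.46777
(84.912 − 86.909)·x = 85.46777 − 86.909
x = -1.44123 / -1.997 = 0.72170 → 72.170% Rb-85, 27.830% Rb-87.

Rb-85: 72.170%, Rb-87: 27.830%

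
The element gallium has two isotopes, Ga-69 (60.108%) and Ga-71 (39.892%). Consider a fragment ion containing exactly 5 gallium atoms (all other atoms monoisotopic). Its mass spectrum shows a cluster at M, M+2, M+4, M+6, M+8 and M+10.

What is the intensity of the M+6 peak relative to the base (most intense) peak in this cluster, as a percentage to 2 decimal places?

66.37%

(0.60108 + 0.39892)^5 gives M 0.0785, M+2 0.2604, M+4 0.3456, M+6 0.2294, M+8 0.0761, M+10 0.0101; the largest is M+4.
P(M+4) = C(5,2) × 0.60108^3 × 0.39892^2 = 10 × 0.2171685 × 0.15913717 = 0.345596 (base)
P(M+6) = C(5,3) × 0.60108^2 × 0.39892^3 = 10 × 0.36129717 × 0.063483 = 0.229362
Relative intensity = 0.229362 / 0.345596 × 100 = 66.37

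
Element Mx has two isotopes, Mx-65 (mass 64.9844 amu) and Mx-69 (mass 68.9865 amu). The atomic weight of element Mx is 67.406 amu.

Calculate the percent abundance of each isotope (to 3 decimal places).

Mx-65: 39.492%, Mx-69: 60.508%

Writing the weighted mean with unknown fraction x of Mx-65:
64.9844·x + 68.9865·(1 − x) = 67.406
(64.9844 − 68.9865)·x = 67.406 − 68.9865
x = -1.5805 / -4.0021 = 0.39492 → 39.492% Mx-65, 60.508% Mx-69.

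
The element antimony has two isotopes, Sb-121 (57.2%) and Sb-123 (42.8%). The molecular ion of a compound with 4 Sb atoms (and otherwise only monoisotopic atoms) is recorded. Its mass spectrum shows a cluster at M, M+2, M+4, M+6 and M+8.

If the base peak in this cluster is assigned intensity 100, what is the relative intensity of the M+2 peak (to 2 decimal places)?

Binomial terms of (0.572 + 0.428)^4: M 0.1070, M+2 0.3204, M+4 0.3596, M+6 0.1794, M+8 0.0336 → M+4 is the base peak.
P(M+4) = C(4,2) × 0.572^2 × 0.428^2 = 6 × 0.327184 × 0.183184 = 0.359609 (base)
P(M+2) = C(4,1) × 0.572^3 × 0.428^1 = 4 × 0.18714925 × 0.4280 = 0.320400
Relative intensity = 0.320400 / 0.359609 × 100 = 89.10

89.10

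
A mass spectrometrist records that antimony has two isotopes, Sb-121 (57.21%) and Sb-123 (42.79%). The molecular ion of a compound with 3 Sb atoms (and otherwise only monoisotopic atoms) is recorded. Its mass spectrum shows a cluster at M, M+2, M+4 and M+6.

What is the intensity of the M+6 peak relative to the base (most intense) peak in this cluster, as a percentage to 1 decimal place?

18.6%

Binomial terms of (0.5721 + 0.4279)^3: M 0.1872, M+2 0.4202, M+4 0.3143, M+6 0.0783 → M+2 is the base peak.
P(M+2) = C(3,1) × 0.5721^2 × 0.4279^1 = 3 × 0.32729841 × 0.4279 = 0.420153 (base)
P(M+6) = C(3,3) × 0.5721^0 × 0.4279^3 = 1 × 1.0000 × 0.07834781 = 0.078348
Relative intensity = 0.078348 / 0.420153 × 100 = 18.6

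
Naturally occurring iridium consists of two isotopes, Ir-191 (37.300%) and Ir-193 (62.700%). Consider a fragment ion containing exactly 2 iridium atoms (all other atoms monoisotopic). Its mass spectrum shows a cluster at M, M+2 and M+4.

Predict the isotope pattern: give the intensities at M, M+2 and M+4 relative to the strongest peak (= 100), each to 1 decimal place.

29.7 : 100.0 : 84.0

Expanding (0.37300 + 0.62700)^2:
P(M) = 0.37300^2 = 0.139129
P(M+2) = 2 × 0.37300^1 × 0.62700^1 = 0.467742
P(M+4) = 0.62700^2 = 0.393129
The M+2 peak is largest (0.467742); scaling to 100 gives 29.7 : 100.0 : 84.0.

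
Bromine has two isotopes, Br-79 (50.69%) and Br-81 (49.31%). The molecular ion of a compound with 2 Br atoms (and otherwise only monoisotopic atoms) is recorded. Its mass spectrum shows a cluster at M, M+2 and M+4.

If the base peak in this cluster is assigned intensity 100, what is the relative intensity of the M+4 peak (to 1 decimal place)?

48.6

Term probabilities: M 0.2569, M+2 0.4999, M+4 0.2431. Base peak = M+2.
P(M+2) = C(2,1) × 0.5069^1 × 0.4931^1 = 2 × 0.5069 × 0.4931 = 0.499905 (base)
P(M+4) = C(2,2) × 0.5069^0 × 0.4931^2 = 1 × 1.0000 × 0.24314761 = 0.243148
Relative intensity = 0.243148 / 0.499905 × 100 = 48.6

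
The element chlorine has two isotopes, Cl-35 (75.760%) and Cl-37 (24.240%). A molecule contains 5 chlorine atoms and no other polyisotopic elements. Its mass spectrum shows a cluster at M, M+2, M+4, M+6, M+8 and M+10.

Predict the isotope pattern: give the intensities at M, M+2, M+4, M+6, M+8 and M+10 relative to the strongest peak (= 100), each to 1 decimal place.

62.5 : 100.0 : 64.0 : 20.5 : 3.3 : 0.2

The 5 Cl atoms are independent, so intensities follow the terms of (0.75760 + 0.24240)^5.
P(M) = 0.75760^5 = 0.249574
P(M+2) = 5 × 0.75760^4 × 0.24240^1 = 0.399266
P(M+4) = 10 × 0.75760^3 × 0.24240^2 = 0.255497
P(M+6) = 10 × 0.75760^2 × 0.24240^3 = 0.081748
P(M+8) = 5 × 0.75760^1 × 0.24240^4 = 0.013078
P(M+10) = 0.24240^5 = 0.000837
The M+2 peak is largest (0.399266); scaling to 100 gives 62.5 : 100.0 : 64.0 : 20.5 : 3.3 : 0.2.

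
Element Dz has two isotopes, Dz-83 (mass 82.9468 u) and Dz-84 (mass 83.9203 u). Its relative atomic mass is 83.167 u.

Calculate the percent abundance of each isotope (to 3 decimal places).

Let x be the fractional abundance of Dz-83; then Dz-84 has abundance 1 − x.
82.9468·x + 83.9203·(1 − x) = 83.167
(82.9468 − 83.9203)·x = 83.167 − 83.9203
x = -0.7533 / -0.9735 = 0.77381 → 77.381% Dz-83, 22.619% Dz-84.

Dz-83: 77.381%, Dz-84: 22.619%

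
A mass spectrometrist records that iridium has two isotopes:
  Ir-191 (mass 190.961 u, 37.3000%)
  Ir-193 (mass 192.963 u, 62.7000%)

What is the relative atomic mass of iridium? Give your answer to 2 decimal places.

192.22 u

Average mass = Σ (abundance × isotope mass) = 0.373000 × 190.961 + 0.627000 × 192.963
= 71.2285 + 120.9878 = 192.2163 u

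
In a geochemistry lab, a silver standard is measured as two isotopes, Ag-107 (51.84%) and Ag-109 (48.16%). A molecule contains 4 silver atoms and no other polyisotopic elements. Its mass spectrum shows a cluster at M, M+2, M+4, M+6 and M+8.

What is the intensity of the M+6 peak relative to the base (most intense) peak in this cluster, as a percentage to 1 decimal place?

Term probabilities: M 0.0722, M+2 0.2684, M+4 0.3740, M+6 0.2316, M+8 0.0538. Base peak = M+4.
P(M+4) = C(4,2) × 0.5184^2 × 0.4816^2 = 6 × 0.26873856 × 0.23193856 = 0.373985 (base)
P(M+6) = C(4,3) × 0.5184^1 × 0.4816^3 = 4 × 0.5184 × 0.11170161 = 0.231624
Relative intensity = 0.231624 / 0.373985 × 100 = 61.9

61.9%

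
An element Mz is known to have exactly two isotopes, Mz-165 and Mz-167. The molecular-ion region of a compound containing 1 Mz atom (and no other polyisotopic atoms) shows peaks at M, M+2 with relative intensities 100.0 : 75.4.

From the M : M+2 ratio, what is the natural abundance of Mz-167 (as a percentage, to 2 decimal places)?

42.99%

Let p = fractional abundance of Mz-165. I(M+2)/I(M) = [C(1,1)·p^0·(1−p)] / p^1 = 1·(1−p)/p = 75.4/100.0 = 0.7540
(1−p)/p = 0.7540/1 = 0.7540  ⇒  p = 1/(1 + 0.7540) = 0.5701
Mz-165: 57.01%, Mz-167: 42.99%.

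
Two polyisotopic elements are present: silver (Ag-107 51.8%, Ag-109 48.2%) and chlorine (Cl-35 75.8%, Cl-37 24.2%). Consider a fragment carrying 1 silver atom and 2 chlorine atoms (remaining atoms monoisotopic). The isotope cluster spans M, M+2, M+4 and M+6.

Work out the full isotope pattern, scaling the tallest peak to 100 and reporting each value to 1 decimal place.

63.7 : 100.0 : 44.4 : 6.0

Silver pattern (n=1): 0.5180 : 0.4820
Chlorine pattern (n=2): 0.574564 : 0.366872 : 0.058564
Convolve the two distributions (both contribute in 2-u steps):
  M: 0.5180×0.574564 = 0.297624
  M+2: 0.5180×0.366872 + 0.4820×0.574564 = 0.466980
  M+4: 0.5180×0.058564 + 0.4820×0.366872 = 0.207168
  M+6: 0.4820×0.058564 = 0.028228
Scale to base peak (0.466980) = 100: 63.7 : 100.0 : 44.4 : 6.0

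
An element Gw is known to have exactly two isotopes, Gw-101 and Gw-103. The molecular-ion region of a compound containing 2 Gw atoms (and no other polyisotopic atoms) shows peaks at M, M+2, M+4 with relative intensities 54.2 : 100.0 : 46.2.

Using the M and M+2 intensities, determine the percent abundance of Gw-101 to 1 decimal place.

Write p for the Gw-101 fraction. I(M+2)/I(M) = [C(2,1)·p^1·(1−p)] / p^2 = 2·(1−p)/p = 100.0/54.2 = 1.8450
(1−p)/p = 1.8450/2 = 0.9225  ⇒  p = 1/(1 + 0.9225) = 0.5202
Gw-101: 52.0%, Gw-103: 48.0%.

52.0%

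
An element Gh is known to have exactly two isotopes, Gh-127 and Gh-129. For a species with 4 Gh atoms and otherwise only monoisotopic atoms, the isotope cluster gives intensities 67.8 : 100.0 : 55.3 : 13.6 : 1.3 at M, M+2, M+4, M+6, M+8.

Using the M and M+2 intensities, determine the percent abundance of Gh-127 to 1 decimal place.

If p is the fraction of Gh that is Gh-127, then I(M+2)/I(M) = [C(4,1)·p^3·(1−p)] / p^4 = 4·(1−p)/p = 100.0/67.8 = 1.4749
(1−p)/p = 1.4749/4 = 0.3687  ⇒  p = 1/(1 + 0.3687) = 0.7306
Gh-127: 73.1%, Gh-129: 26.9%.

73.1%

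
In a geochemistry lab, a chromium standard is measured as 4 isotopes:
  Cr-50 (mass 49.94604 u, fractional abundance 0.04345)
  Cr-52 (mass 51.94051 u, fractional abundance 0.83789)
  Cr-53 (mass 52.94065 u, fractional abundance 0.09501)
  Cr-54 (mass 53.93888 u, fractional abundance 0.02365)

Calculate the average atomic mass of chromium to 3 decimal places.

Average mass = Σ (abundance × isotope mass) = 0.04345 × 49.94604 + 0.83789 × 51.94051 + 0.09501 × 52.94065 + 0.02365 × 53.93888
= 2.170155 + 43.520434 + 5.029891 + 1.275655 = 51.996135 u

51.996 u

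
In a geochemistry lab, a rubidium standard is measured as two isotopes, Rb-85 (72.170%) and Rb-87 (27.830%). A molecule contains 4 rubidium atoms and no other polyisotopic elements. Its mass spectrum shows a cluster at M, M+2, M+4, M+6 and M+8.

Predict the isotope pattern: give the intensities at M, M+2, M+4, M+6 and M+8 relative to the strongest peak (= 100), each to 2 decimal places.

64.83 : 100.00 : 57.84 : 14.87 : 1.43

Each Rb atom is independently Rb-85 (p = 0.72170) or Rb-87 (q = 0.27830); the cluster is the binomial expansion (p + q)^4.
P(M) = 0.72170^4 = 0.271286
P(M+2) = 4 × 0.72170^3 × 0.27830^1 = 0.418450
P(M+4) = 6 × 0.72170^2 × 0.27830^2 = 0.242042
P(M+6) = 4 × 0.72170^1 × 0.27830^3 = 0.062224
P(M+8) = 0.27830^4 = 0.005999
The M+2 peak is largest (0.418450); scaling to 100 gives 64.83 : 100.00 : 57.84 : 14.87 : 1.43.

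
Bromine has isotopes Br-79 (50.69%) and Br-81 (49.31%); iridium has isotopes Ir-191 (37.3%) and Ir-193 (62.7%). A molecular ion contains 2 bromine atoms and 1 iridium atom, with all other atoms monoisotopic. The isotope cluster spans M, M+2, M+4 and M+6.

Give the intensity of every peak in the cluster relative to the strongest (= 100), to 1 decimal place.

23.7 : 86.0 : 100.0 : 37.7

Bromine pattern (n=2): 0.25694761 : 0.49990478 : 0.24314761
Iridium pattern (n=1): 0.3730 : 0.6270
Convolve the two distributions (both contribute in 2-u steps):
  M: 0.25694761×0.3730 = 0.095841
  M+2: 0.25694761×0.6270 + 0.49990478×0.3730 = 0.347571
  M+4: 0.49990478×0.6270 + 0.24314761×0.3730 = 0.404134
  M+6: 0.24314761×0.6270 = 0.152454
Scale to base peak (0.404134) = 100: 23.7 : 86.0 : 100.0 : 37.7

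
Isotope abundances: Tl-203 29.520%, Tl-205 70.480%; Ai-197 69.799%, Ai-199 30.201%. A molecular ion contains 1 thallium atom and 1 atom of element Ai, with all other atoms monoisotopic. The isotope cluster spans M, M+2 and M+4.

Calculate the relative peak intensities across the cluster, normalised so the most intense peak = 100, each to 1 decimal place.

35.5 : 100.0 : 36.6

Thallium pattern (n=1): 0.2952 : 0.7048
Element Ai pattern (n=1): 0.69799 : 0.30201
Convolve the two distributions (both contribute in 2-u steps):
  M: 0.2952×0.69799 = 0.206047
  M+2: 0.2952×0.30201 + 0.7048×0.69799 = 0.581097
  M+4: 0.7048×0.30201 = 0.212857
Scale to base peak (0.581097) = 100: 35.5 : 100.0 : 36.6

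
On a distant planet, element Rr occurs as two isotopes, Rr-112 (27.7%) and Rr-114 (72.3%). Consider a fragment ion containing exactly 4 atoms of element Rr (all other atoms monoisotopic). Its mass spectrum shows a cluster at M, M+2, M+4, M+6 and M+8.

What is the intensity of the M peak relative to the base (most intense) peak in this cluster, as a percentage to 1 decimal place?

1.4%

(0.277 + 0.723)^4 gives M 0.0059, M+2 0.0615, M+4 0.2407, M+6 0.4187, M+8 0.2732; the largest is M+6.
P(M+6) = C(4,3) × 0.277^1 × 0.723^3 = 4 × 0.2770 × 0.37793307 = 0.418750 (base)
P(M) = C(4,0) × 0.277^4 × 0.723^0 = 1 × 0.00588734 × 1.0000 = 0.005887
Relative intensity = 0.005887 / 0.418750 × 100 = 1.4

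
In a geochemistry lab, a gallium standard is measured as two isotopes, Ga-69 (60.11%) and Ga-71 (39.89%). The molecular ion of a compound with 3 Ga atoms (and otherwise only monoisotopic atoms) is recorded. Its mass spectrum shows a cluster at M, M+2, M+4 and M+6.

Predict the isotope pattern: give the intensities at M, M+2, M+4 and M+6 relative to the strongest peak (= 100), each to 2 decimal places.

50.23 : 100.00 : 66.36 : 14.68

Each Ga atom is independently Ga-69 (p = 0.6011) or Ga-71 (q = 0.3989); the cluster is the binomial expansion (p + q)^3.
P(M) = 0.6011^3 = 0.217190
P(M+2) = 3 × 0.6011^2 × 0.3989^1 = 0.432393
P(M+4) = 3 × 0.6011^1 × 0.3989^2 = 0.286943
P(M+6) = 0.3989^3 = 0.063473
The M+2 peak is largest (0.432393); scaling to 100 gives 50.23 : 100.00 : 66.36 : 14.68.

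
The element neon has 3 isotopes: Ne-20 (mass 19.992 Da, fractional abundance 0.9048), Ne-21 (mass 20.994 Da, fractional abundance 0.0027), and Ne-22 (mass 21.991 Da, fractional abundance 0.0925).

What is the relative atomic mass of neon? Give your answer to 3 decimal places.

Weight each isotope mass by its fractional abundance: 0.9048 × 19.992 + 0.0027 × 20.994 + 0.0925 × 21.991
= 18.0888 + 0.0567 + 2.0342 = 20.1797 Da

20.180 Da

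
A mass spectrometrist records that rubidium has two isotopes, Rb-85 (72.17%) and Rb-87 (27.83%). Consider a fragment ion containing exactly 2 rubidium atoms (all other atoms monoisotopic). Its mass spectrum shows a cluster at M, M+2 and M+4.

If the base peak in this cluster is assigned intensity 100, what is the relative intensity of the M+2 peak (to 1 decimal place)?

Binomial terms of (0.7217 + 0.2783)^2: M 0.5209, M+2 0.4017, M+4 0.0775 → M is the base peak.
P(M) = C(2,0) × 0.7217^2 × 0.2783^0 = 1 × 0.52085089 × 1.0000 = 0.520851 (base)
P(M+2) = C(2,1) × 0.7217^1 × 0.2783^1 = 2 × 0.7217 × 0.2783 = 0.401698
Relative intensity = 0.401698 / 0.520851 × 100 = 77.1

77.1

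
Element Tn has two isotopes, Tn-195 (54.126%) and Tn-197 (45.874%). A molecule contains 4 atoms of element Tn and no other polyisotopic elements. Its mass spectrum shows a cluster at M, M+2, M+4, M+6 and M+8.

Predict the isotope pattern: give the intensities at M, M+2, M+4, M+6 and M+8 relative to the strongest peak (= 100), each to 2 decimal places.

The 4 Tn atoms are independent, so intensities follow the terms of (0.54126 + 0.45874)^4.
P(M) = 0.54126^4 = 0.085827
P(M+2) = 4 × 0.54126^3 × 0.45874^1 = 0.290967
P(M+4) = 6 × 0.54126^2 × 0.45874^2 = 0.369910
P(M+6) = 4 × 0.54126^1 × 0.45874^3 = 0.209009
P(M+8) = 0.45874^4 = 0.044286
The M+4 peak is largest (0.369910); scaling to 100 gives 23.20 : 78.66 : 100.00 : 56.50 : 11.97.

23.20 : 78.66 : 100.00 : 56.50 : 11.97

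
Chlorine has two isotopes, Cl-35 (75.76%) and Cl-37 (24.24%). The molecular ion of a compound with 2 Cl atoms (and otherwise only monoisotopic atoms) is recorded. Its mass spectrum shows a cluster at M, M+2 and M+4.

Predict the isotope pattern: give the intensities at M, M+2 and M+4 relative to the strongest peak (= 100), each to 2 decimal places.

100.00 : 63.99 : 10.24

The 2 Cl atoms are independent, so intensities follow the terms of (0.7576 + 0.2424)^2.
P(M) = 0.7576^2 = 0.573958
P(M+2) = 2 × 0.7576^1 × 0.2424^1 = 0.367284
P(M+4) = 0.2424^2 = 0.058758
The M peak is largest (0.573958); scaling to 100 gives 100.00 : 63.99 : 10.24.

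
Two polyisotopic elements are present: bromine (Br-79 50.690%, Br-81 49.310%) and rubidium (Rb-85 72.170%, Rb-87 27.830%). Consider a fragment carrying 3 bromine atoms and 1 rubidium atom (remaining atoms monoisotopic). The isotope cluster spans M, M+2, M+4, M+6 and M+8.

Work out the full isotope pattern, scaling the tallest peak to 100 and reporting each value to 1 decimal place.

Bromine pattern (n=3): 0.13024674 : 0.3801026 : 0.36975457 : 0.11989609
Rubidium pattern (n=1): 0.7217 : 0.2783
Convolve the two distributions (both contribute in 2-u steps):
  M: 0.13024674×0.7217 = 0.093999
  M+2: 0.13024674×0.2783 + 0.3801026×0.7217 = 0.310568
  M+4: 0.3801026×0.2783 + 0.36975457×0.7217 = 0.372634
  M+6: 0.36975457×0.2783 + 0.11989609×0.7217 = 0.189432
  M+8: 0.11989609×0.2783 = 0.033367
Scale to base peak (0.372634) = 100: 25.2 : 83.3 : 100.0 : 50.8 : 9.0

25.2 : 83.3 : 100.0 : 50.8 : 9.0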